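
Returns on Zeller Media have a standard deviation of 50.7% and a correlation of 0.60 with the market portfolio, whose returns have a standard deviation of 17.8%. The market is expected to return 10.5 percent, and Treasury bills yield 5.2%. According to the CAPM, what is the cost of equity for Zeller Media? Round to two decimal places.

β = ρ × σ_i / σ_m = 0.60 × 50.7% / 17.8% = 1.7090
MRP = 10.5% − 5.2% = 5.30%
E(R) = 5.2% + 1.7090 × 5.3% = 14.26%

14.26%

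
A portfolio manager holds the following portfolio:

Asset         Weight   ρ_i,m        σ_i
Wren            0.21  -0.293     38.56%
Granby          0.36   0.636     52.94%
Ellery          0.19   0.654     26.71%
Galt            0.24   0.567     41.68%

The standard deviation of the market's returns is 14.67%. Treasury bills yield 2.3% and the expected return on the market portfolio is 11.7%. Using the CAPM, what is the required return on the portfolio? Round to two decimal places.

14.31%

β_Wren = -0.293 × 38.56% / 14.67% = -0.7701
β_Granby = 0.636 × 52.94% / 14.67% = 2.2951
β_Ellery = 0.654 × 26.71% / 14.67% = 1.1908
β_Galt = 0.567 × 41.68% / 14.67% = 1.6109
β_P = Σ w_i β_i = 0.21×-0.7701 + 0.36×2.2951 + 0.19×1.1908 + 0.24×1.6109 = 1.2774
MRP = 11.7% − 2.3% = 9.40%
E(R_P) = R_f + β_P × MRP = 2.3% + 1.2774 × 9.4% = 14.31%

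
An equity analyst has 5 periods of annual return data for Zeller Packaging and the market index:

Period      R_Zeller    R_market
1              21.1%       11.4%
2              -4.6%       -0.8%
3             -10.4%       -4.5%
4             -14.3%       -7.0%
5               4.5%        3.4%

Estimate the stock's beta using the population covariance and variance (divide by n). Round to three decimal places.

Mean R_i = (21.1 − 4.6 − 10.4 − 14.3 + 4.5) / 5 = -0.7400%
Mean R_m = (11.4 − 0.8 − 4.5 − 7.0 + 3.4) / 5 = 0.5000%
Σ(R_i − R̄_i)(R_m − R̄_m) = 408.2700  ⇒  Cov = 408.2700 / 5 = 81.6540
Σ(R_m − R̄_m)² = 210.1600  ⇒  Var(R_m) = 210.1600 / 5 = 42.0320
β = Cov / Var(R_m) = 81.6540 / 42.0320 = 1.9427

1.943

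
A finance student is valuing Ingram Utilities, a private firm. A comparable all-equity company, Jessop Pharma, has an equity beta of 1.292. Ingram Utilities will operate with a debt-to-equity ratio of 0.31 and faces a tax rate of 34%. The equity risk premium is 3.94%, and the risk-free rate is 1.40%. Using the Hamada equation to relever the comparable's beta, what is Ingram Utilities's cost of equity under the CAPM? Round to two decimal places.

7.53%

β_L = β_U × [1 + (1 − t)(D/E)] = 1.292 × [1 + (1 − 0.34) × 0.31]
    = 1.292 × [1 + 0.66 × 0.31] = 1.292 × 1.2046 = 1.5563
E(R) = R_f + β_L × MRP = 1.40% + 1.5563 × 3.94% = 7.53%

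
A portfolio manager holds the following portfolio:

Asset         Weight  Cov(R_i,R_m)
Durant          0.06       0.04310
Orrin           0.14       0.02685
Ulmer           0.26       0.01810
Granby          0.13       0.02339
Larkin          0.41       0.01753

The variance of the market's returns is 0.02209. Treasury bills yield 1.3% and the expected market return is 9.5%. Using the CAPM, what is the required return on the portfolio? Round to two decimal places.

β_Durant = 0.04310 / 0.02209 = 1.9511
β_Orrin = 0.02685 / 0.02209 = 1.2155
β_Ulmer = 0.01810 / 0.02209 = 0.8194
β_Granby = 0.02339 / 0.02209 = 1.0589
β_Larkin = 0.01753 / 0.02209 = 0.7936
β_P = Σ w_i β_i = 0.06×1.9511 + 0.14×1.2155 + 0.26×0.8194 + 0.13×1.0589 + 0.41×0.7936 = 0.9633
MRP = 9.5% − 1.3% = 8.20%
E(R_P) = R_f + β_P × MRP = 1.3% + 0.9633 × 8.2% = 9.20%

9.20%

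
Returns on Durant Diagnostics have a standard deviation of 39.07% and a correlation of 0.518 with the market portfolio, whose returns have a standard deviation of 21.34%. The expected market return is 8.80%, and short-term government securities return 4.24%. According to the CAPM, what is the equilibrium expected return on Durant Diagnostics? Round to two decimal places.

8.56%

β = ρ × σ_i / σ_m = 0.518 × 39.07% / 21.34% = 0.9484
MRP = 8.80% − 4.24% = 4.56%
E(R) = 4.24% + 0.9484 × 4.56% = 8.56%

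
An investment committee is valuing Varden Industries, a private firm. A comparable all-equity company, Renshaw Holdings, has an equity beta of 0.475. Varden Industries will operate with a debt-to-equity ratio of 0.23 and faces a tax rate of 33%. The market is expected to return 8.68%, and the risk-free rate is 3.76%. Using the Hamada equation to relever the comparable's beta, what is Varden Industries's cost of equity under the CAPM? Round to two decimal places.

6.46%

β_L = β_U × [1 + (1 − t)(D/E)] = 0.475 × [1 + (1 − 0.33) × 0.23]
    = 0.475 × [1 + 0.67 × 0.23] = 0.475 × 1.1541 = 0.5482
MRP = 8.68% − 3.76% = 4.92%
E(R) = R_f + β_L × MRP = 3.76% + 0.5482 × 4.92% = 6.46%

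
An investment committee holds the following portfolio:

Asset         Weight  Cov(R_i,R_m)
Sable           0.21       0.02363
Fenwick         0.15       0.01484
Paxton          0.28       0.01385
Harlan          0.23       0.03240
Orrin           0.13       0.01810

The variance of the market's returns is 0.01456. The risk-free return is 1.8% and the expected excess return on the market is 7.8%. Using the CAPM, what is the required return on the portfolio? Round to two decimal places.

β_Sable = 0.02363 / 0.01456 = 1.6229
β_Fenwick = 0.01484 / 0.01456 = 1.0192
β_Paxton = 0.01385 / 0.01456 = 0.9512
β_Harlan = 0.03240 / 0.01456 = 2.2253
β_Orrin = 0.01810 / 0.01456 = 1.2431
β_P = Σ w_i β_i = 0.21×1.6229 + 0.15×1.0192 + 0.28×0.9512 + 0.23×2.2253 + 0.13×1.2431 = 1.4334
E(R_P) = R_f + β_P × MRP = 1.8% + 1.4334 × 7.8% = 12.98%

12.98%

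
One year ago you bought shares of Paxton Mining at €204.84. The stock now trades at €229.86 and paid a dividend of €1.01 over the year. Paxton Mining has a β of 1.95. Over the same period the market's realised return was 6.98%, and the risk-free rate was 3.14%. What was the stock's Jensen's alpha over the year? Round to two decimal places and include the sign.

Realised HPR = (P1 + D1 − P0) / P0 = (229.86 + 1.01 − 204.84) / 204.84 = 26.03 / 204.84 = 12.7075%
MRP = 6.98% − 3.14% = 3.84%
CAPM required = R_f + β·MRP = 3.14% + 1.95 × 3.84% = 10.6280%
α = realised − required = 12.7075% − 10.6280% = +2.08%

+2.08%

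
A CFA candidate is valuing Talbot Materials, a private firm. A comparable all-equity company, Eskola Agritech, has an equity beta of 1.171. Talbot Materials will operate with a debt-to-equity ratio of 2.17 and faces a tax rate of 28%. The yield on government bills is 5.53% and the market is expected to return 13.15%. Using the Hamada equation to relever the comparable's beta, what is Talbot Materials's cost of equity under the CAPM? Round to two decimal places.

β_L = β_U × [1 + (1 − t)(D/E)] = 1.171 × [1 + (1 − 0.28) × 2.17]
    = 1.171 × [1 + 0.72 × 2.17] = 1.171 × 2.5624 = 3.0006
MRP = 13.15% − 5.53% = 7.62%
E(R) = R_f + β_L × MRP = 5.53% + 3.0006 × 7.62% = 28.39%

28.39%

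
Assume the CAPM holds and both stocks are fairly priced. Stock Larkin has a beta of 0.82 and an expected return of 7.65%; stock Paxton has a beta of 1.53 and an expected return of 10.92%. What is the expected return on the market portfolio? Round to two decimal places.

Both satisfy E(R) = R_f + β·MRP, so the slope of the SML is
MRP = (10.92% − 7.65%) / (1.53 − 0.82) = 3.27% / 0.71 = 4.6056%
R_f = E(R_Larkin) − β_Larkin·MRP = 7.65% − 0.82 × 4.6056% = 3.8734%
E(R_m) = R_f + MRP = 3.8734% + 4.6056% = 8.48%

8.48%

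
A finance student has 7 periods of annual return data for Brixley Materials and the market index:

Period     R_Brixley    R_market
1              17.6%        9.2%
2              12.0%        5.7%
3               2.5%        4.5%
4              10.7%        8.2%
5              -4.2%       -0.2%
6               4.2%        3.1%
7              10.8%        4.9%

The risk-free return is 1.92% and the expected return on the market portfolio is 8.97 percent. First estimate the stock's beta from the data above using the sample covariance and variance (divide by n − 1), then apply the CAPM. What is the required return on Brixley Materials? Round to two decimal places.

16.79%

Mean R_i = (17.6 + 12.0 + 2.5 + 10.7 − 4.2 + 4.2 + 10.8) / 7 = 7.6571%
Mean R_m = (9.2 + 5.7 + 4.5 + 8.2 − 0.2 + 3.1 + 4.9) / 7 = 5.0571%
Σ(R_i − R̄_i)(R_m − R̄_m) = 125.0271  ⇒  Cov = 125.0271 / 6 = 20.8379
Σ(R_m − R̄_m)² = 59.2571  ⇒  Var(R_m) = 59.2571 / 6 = 9.8762
β = Cov / Var(R_m) = 20.8379 / 9.8762 = 2.1099
MRP = 8.97% − 1.92% = 7.05%
E(R) = R_f + β × MRP = 1.92% + 2.1099 × 7.05% = 16.79%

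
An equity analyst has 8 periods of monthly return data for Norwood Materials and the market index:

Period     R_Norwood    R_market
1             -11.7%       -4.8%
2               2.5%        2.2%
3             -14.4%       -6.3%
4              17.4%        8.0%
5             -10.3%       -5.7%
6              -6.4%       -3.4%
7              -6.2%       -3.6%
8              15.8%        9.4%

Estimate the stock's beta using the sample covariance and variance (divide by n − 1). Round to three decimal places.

Mean R_i = (-11.7 + 2.5 − 14.4 + 17.4 − 10.3 − 6.4 − 6.2 + 15.8) / 8 = -1.6625%
Mean R_m = (-4.8 + 2.2 − 6.3 + 8.0 − 5.7 − 3.4 − 3.6 + 9.4) / 8 = -0.5250%
Σ(R_i − R̄_i)(R_m − R̄_m) = 535.9075  ⇒  Cov = 535.9075 / 7 = 76.5582
Σ(R_m − R̄_m)² = 274.7350  ⇒  Var(R_m) = 274.7350 / 7 = 39.2479
β = Cov / Var(R_m) = 76.5582 / 39.2479 = 1.9506

1.951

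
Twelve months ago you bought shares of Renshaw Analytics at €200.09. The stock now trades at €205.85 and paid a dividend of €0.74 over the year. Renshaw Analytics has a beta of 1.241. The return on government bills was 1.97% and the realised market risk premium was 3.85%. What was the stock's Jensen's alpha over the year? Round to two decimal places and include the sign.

Realised HPR = (P1 + D1 − P0) / P0 = (205.85 + 0.74 − 200.09) / 200.09 = 6.50 / 200.09 = 3.2485%
CAPM required = R_f + β·MRP = 1.97% + 1.241 × 3.85% = 6.74785%
α = realised − required = 3.2485% − 6.74785% = -3.50%

-3.50%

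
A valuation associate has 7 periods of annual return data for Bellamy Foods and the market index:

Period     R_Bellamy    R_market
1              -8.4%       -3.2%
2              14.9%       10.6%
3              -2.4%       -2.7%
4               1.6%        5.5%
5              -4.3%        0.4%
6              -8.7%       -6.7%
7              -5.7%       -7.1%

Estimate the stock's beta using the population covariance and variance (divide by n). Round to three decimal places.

1.146

Mean R_i = (-8.4 + 14.9 − 2.4 + 1.6 − 4.3 − 8.7 − 5.7) / 7 = -1.8571%
Mean R_m = (-3.2 + 10.6 − 2.7 + 5.5 + 0.4 − 6.7 − 7.1) / 7 = -0.4571%
Σ(R_i − R̄_i)(R_m − R̄_m) = 291.1971  ⇒  Cov = 291.1971 / 7 = 41.5996
Σ(R_m − R̄_m)² = 254.1371  ⇒  Var(R_m) = 254.1371 / 7 = 36.3053
β = Cov / Var(R_m) = 41.5996 / 36.3053 = 1.1458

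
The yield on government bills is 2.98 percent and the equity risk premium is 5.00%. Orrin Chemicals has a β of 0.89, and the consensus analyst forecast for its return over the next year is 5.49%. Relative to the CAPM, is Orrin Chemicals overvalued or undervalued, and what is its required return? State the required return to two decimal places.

Required return = R_f + β·MRP = 2.98% + 0.89 × 5.00% = 7.43%
Forecast 5.49% < required 7.43% → the stock plots below the SML → overvalued.

Overvalued; required return 7.43%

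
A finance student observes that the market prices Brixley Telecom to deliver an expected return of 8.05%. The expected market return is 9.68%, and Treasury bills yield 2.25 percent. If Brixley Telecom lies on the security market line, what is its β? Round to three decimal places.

MRP = 9.68% − 2.25% = 7.43%
β = (E(R) − R_f) / MRP = (8.05% − 2.25%) / 7.43% = 5.80% / 7.43% = 0.781

0.781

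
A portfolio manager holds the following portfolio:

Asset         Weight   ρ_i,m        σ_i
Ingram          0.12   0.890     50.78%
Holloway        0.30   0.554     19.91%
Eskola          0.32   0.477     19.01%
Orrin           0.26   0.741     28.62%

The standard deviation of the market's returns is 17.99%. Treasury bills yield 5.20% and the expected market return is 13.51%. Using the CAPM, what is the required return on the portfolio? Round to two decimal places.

β_Ingram = 0.890 × 50.78% / 17.99% = 2.5122
β_Holloway = 0.554 × 19.91% / 17.99% = 0.6131
β_Eskola = 0.477 × 19.01% / 17.99% = 0.5040
β_Orrin = 0.741 × 28.62% / 17.99% = 1.1788
β_P = Σ w_i β_i = 0.12×2.5122 + 0.30×0.6131 + 0.32×0.5040 + 0.26×1.1788 = 0.9532
MRP = 13.51% − 5.20% = 8.31%
E(R_P) = R_f + β_P × MRP = 5.20% + 0.9532 × 8.31% = 13.12%

13.12%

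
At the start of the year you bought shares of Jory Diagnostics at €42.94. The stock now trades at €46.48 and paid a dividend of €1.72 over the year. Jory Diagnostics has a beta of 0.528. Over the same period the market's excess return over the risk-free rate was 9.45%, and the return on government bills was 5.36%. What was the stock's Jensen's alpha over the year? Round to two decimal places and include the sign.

+1.90%

Realised HPR = (P1 + D1 − P0) / P0 = (46.48 + 1.72 − 42.94) / 42.94 = 5.26 / 42.94 = 12.2497%
CAPM required = R_f + β·MRP = 5.36% + 0.528 × 9.45% = 10.34960%
α = realised − required = 12.2497% − 10.34960% = +1.90%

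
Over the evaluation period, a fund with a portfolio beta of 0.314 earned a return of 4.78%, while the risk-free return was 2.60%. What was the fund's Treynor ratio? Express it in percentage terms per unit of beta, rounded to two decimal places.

6.94%

Treynor = (R_P − R_f) / β_P = (4.78% − 2.60%) / 0.3140 = 2.18% / 0.3140 = 6.94%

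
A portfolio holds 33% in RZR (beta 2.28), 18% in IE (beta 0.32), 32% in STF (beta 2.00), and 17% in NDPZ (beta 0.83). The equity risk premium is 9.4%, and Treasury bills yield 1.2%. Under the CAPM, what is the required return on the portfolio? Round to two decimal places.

16.16%

β_P = Σ w_i β_i = 0.33×2.28 + 0.18×0.32 + 0.32×2.00 + 0.17×0.83 = 1.5911
E(R_P) = R_f + β_P × MRP = 1.2% + 1.5911 × 9.4% = 16.16%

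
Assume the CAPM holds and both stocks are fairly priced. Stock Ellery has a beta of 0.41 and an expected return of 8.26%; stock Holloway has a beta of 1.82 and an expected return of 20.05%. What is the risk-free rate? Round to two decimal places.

Both satisfy E(R) = R_f + β·MRP, so the slope of the SML is
MRP = (20.05% − 8.26%) / (1.82 − 0.41) = 11.79% / 1.41 = 8.3617%
R_f = E(R_Ellery) − β_Ellery·MRP = 8.26% − 0.41 × 8.3617% = 4.8317%

4.83%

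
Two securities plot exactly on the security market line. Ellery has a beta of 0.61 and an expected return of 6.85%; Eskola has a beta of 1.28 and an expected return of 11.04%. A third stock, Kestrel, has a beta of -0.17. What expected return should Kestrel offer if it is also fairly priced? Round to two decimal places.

1.97%

MRP (SML slope) = (11.04% − 6.85%) / (1.28 − 0.61) = 4.19% / 0.67 = 6.2537%
R_f (intercept) = 6.85% − 0.61 × 6.2537% = 3.0352%
E(R_Kestrel) = R_f + β × MRP = 3.0352% + -0.17 × 6.2537% = 1.97%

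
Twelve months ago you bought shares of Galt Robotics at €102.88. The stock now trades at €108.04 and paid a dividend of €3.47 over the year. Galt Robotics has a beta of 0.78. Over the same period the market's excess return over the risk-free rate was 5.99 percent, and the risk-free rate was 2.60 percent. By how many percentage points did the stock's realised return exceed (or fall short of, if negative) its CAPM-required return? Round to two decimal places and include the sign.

Realised HPR = (P1 + D1 − P0) / P0 = (108.04 + 3.47 − 102.88) / 102.88 = 8.63 / 102.88 = 8.3884%
CAPM required = R_f + β·MRP = 2.60% + 0.78 × 5.99% = 7.2722%
α = realised − required = 8.3884% − 7.2722% = +1.12%

+1.12%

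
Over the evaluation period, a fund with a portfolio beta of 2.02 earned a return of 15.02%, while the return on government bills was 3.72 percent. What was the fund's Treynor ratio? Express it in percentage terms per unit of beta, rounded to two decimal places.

Treynor = (R_P − R_f) / β_P = (15.02% − 3.72%) / 2.0200 = 11.30% / 2.0200 = 5.59%

5.59%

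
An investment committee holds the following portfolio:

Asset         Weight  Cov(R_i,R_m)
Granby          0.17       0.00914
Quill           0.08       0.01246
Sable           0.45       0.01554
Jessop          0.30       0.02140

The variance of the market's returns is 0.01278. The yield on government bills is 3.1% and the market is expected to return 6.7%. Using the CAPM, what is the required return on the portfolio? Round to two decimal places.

β_Granby = 0.00914 / 0.01278 = 0.7152
β_Quill = 0.01246 / 0.01278 = 0.9750
β_Sable = 0.01554 / 0.01278 = 1.2160
β_Jessop = 0.02140 / 0.01278 = 1.6745
β_P = Σ w_i β_i = 0.17×0.7152 + 0.08×0.9750 + 0.45×1.2160 + 0.30×1.6745 = 1.2491
MRP = 6.7% − 3.1% = 3.60%
E(R_P) = R_f + β_P × MRP = 3.1% + 1.2491 × 3.6% = 7.60%

7.60%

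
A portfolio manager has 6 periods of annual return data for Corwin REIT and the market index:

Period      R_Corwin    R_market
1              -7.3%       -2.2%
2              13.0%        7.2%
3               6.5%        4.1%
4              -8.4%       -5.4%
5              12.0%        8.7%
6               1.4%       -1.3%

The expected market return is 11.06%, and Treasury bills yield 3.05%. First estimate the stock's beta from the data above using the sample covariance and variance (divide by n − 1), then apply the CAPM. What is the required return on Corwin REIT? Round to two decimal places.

Mean R_i = (-7.3 + 13.0 + 6.5 − 8.4 + 12.0 + 1.4) / 6 = 2.8667%
Mean R_m = (-2.2 + 7.2 + 4.1 − 5.4 + 8.7 − 1.3) / 6 = 1.8500%
Σ(R_i − R̄_i)(R_m − R̄_m) = 252.4300  ⇒  Cov = 252.4300 / 5 = 50.4860
Σ(R_m − R̄_m)² = 159.4950  ⇒  Var(R_m) = 159.4950 / 5 = 31.8990
β = Cov / Var(R_m) = 50.4860 / 31.8990 = 1.5827
MRP = 11.06% − 3.05% = 8.01%
E(R) = R_f + β × MRP = 3.05% + 1.5827 × 8.01% = 15.73%

15.73%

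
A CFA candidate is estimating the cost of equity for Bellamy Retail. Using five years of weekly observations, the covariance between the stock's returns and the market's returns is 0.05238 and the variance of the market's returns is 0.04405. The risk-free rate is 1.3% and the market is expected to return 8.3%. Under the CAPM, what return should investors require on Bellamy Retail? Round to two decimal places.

β = Cov(R_i, R_m) / Var(R_m) = 0.05238 / 0.04405 = 1.1891
MRP = 8.3% − 1.3% = 7.00%
E(R) = R_f + β × MRP = 1.3% + 1.1891 × 7.0% = 9.62%

9.62%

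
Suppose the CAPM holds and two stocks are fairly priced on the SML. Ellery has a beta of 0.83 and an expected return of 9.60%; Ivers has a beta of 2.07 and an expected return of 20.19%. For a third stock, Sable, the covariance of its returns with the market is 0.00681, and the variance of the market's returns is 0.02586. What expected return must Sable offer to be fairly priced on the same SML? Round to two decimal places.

MRP = (20.19% − 9.60%) / (2.07 − 0.83) = 8.5403%
R_f = 9.60% − 0.83 × 8.5403% = 2.5116%
β_Sable = Cov / Var(R_m) = 0.00681 / 0.02586 = 0.2633
E(R_Sable) = R_f + β × MRP = 2.5116% + 0.2633 × 8.5403% = 4.76%

4.76%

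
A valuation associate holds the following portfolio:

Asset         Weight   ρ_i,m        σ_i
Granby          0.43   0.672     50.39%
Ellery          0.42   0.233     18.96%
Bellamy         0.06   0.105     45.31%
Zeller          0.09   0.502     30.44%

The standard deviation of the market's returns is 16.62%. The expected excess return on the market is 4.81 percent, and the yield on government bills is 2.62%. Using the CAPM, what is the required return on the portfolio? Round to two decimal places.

7.85%

β_Granby = 0.672 × 50.39% / 16.62% = 2.0374
β_Ellery = 0.233 × 18.96% / 16.62% = 0.2658
β_Bellamy = 0.105 × 45.31% / 16.62% = 0.2863
β_Zeller = 0.502 × 30.44% / 16.62% = 0.9194
β_P = Σ w_i β_i = 0.43×2.0374 + 0.42×0.2658 + 0.06×0.2863 + 0.09×0.9194 = 1.0876
E(R_P) = R_f + β_P × MRP = 2.62% + 1.0876 × 4.81% = 7.85%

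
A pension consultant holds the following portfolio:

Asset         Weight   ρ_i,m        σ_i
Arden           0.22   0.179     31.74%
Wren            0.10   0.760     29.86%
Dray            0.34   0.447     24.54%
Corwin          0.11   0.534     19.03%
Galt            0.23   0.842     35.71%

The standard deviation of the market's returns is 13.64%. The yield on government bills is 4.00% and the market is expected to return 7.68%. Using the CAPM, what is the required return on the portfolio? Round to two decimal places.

8.12%

β_Arden = 0.179 × 31.74% / 13.64% = 0.4165
β_Wren = 0.760 × 29.86% / 13.64% = 1.6638
β_Dray = 0.447 × 24.54% / 13.64% = 0.8042
β_Corwin = 0.534 × 19.03% / 13.64% = 0.7450
β_Galt = 0.842 × 35.71% / 13.64% = 2.2044
β_P = Σ w_i β_i = 0.22×0.4165 + 0.10×1.6638 + 0.34×0.8042 + 0.11×0.7450 + 0.23×2.2044 = 1.1204
MRP = 7.68% − 4.00% = 3.68%
E(R_P) = R_f + β_P × MRP = 4.00% + 1.1204 × 3.68% = 8.12%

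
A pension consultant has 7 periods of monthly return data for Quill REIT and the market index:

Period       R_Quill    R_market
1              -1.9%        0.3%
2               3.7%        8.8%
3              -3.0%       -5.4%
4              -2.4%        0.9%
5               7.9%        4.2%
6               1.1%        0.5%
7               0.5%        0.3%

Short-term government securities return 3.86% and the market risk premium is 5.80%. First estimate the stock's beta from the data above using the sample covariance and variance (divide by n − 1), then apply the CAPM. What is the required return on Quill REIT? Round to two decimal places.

7.57%

Mean R_i = (-1.9 + 3.7 − 3.0 − 2.4 + 7.9 + 1.1 + 0.5) / 7 = 0.8429%
Mean R_m = (0.3 + 8.8 − 5.4 + 0.9 + 4.2 + 0.5 + 0.3) / 7 = 1.3714%
Σ(R_i − R̄_i)(R_m − R̄_m) = 71.8186  ⇒  Cov = 71.8186 / 6 = 11.9698
Σ(R_m − R̄_m)² = 112.3143  ⇒  Var(R_m) = 112.3143 / 6 = 18.7191
β = Cov / Var(R_m) = 11.9698 / 18.7191 = 0.6394
E(R) = R_f + β × MRP = 3.86% + 0.6394 × 5.80% = 7.57%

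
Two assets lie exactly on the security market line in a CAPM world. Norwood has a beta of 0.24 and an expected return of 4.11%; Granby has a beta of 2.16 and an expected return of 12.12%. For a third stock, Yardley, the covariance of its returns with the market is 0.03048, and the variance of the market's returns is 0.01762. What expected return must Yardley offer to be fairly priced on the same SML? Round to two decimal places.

MRP = (12.12% − 4.11%) / (2.16 − 0.24) = 4.1719%
R_f = 4.11% − 0.24 × 4.1719% = 3.1087%
β_Yardley = Cov / Var(R_m) = 0.03048 / 0.01762 = 1.7299
E(R_Yardley) = R_f + β × MRP = 3.1087% + 1.7299 × 4.1719% = 10.33%

10.33%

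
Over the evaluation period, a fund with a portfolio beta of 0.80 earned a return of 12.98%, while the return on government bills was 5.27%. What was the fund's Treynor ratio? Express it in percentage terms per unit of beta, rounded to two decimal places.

9.64%

Treynor = (R_P − R_f) / β_P = (12.98% − 5.27%) / 0.8000 = 7.71% / 0.8000 = 9.64%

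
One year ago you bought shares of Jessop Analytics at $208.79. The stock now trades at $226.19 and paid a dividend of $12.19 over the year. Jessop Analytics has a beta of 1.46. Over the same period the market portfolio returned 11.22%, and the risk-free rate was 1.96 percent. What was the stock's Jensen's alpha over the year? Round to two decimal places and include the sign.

Realised HPR = (P1 + D1 − P0) / P0 = (226.19 + 12.19 − 208.79) / 208.79 = 29.59 / 208.79 = 14.1721%
MRP = 11.22% − 1.96% = 9.26%
CAPM required = R_f + β·MRP = 1.96% + 1.46 × 9.26% = 15.4796%
α = realised − required = 14.1721% − 15.4796% = -1.31%

-1.31%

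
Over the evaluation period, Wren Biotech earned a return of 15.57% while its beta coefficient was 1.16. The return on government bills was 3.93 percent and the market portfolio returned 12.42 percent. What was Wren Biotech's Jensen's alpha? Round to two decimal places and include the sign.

Market excess return = 12.42% − 3.93% = 8.49%
CAPM benchmark = R_f + β(R_m − R_f) = 3.93% + 1.16 × 8.49% = 13.7784%
α = actual − benchmark = 15.57% − 13.7784% = +1.79%

+1.79%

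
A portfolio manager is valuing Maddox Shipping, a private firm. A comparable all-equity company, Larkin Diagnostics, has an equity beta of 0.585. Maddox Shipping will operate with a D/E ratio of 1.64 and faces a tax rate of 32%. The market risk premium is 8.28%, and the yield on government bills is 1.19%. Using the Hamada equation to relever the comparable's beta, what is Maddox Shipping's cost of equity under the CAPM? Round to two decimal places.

11.44%

β_L = β_U × [1 + (1 − t)(D/E)] = 0.585 × [1 + (1 − 0.32) × 1.64]
    = 0.585 × [1 + 0.68 × 1.64] = 0.585 × 2.1152 = 1.2374
E(R) = R_f + β_L × MRP = 1.19% + 1.2374 × 8.28% = 11.44%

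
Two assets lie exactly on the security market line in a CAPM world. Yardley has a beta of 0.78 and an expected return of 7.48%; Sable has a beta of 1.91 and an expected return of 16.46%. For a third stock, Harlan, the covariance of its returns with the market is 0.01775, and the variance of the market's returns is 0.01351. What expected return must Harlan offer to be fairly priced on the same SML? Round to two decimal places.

MRP = (16.46% − 7.48%) / (1.91 − 0.78) = 7.9469%
R_f = 7.48% − 0.78 × 7.9469% = 1.2814%
β_Harlan = Cov / Var(R_m) = 0.01775 / 0.01351 = 1.3138
E(R_Harlan) = R_f + β × MRP = 1.2814% + 1.3138 × 7.9469% = 11.72%

11.72%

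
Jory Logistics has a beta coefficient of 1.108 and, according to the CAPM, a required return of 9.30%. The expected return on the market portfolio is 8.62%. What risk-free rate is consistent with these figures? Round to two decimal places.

E(R) = R_f + β(E(R_m) − R_f) = R_f(1 − β) + β·E(R_m)
9.30% = R_f × (1 − 1.108) + 1.108 × 8.62%
9.30% = R_f × -0.108 + 9.55096%
R_f = (9.30% − 9.55096%) / -0.108 = 2.32%

2.32%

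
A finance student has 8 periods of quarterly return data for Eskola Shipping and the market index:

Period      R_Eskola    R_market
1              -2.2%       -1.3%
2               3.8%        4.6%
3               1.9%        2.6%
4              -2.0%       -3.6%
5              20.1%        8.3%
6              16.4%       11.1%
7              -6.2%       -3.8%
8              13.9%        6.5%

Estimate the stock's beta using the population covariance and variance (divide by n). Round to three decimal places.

Mean R_i = (-2.2 + 3.8 + 1.9 − 2.0 + 20.1 + 16.4 − 6.2 + 13.9) / 8 = 5.7125%
Mean R_m = (-1.3 + 4.6 + 2.6 − 3.6 + 8.3 + 11.1 − 3.8 + 6.5) / 8 = 3.0500%
Σ(R_i − R̄_i)(R_m − R̄_m) = 355.8750  ⇒  Cov = 355.8750 / 8 = 44.4844
Σ(R_m − R̄_m)² = 216.9400  ⇒  Var(R_m) = 216.9400 / 8 = 27.1175
β = Cov / Var(R_m) = 44.4844 / 27.1175 = 1.6404

1.640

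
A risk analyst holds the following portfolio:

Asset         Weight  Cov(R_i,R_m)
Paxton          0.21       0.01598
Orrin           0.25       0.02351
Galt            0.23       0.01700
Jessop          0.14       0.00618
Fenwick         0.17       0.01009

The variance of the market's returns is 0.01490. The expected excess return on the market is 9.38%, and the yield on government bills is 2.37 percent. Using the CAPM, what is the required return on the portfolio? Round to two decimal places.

β_Paxton = 0.01598 / 0.01490 = 1.0725
β_Orrin = 0.02351 / 0.01490 = 1.5779
β_Galt = 0.01700 / 0.01490 = 1.1409
β_Jessop = 0.00618 / 0.01490 = 0.4148
β_Fenwick = 0.01009 / 0.01490 = 0.6772
β_P = Σ w_i β_i = 0.21×1.0725 + 0.25×1.5779 + 0.23×1.1409 + 0.14×0.4148 + 0.17×0.6772 = 1.0553
E(R_P) = R_f + β_P × MRP = 2.37% + 1.0553 × 9.38% = 12.27%

12.27%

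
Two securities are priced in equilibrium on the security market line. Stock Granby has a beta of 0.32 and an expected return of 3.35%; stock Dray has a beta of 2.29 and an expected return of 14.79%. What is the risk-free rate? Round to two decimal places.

1.49%

Both satisfy E(R) = R_f + β·MRP, so the slope of the SML is
MRP = (14.79% − 3.35%) / (2.29 − 0.32) = 11.44% / 1.97 = 5.8071%
R_f = E(R_Granby) − β_Granby·MRP = 3.35% − 0.32 × 5.8071% = 1.4917%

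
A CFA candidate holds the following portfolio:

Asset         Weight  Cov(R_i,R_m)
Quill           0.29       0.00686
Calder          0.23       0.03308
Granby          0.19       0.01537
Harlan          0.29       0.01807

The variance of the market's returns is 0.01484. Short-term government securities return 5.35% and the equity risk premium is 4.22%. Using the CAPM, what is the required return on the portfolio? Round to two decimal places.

β_Quill = 0.00686 / 0.01484 = 0.4623
β_Calder = 0.03308 / 0.01484 = 2.2291
β_Granby = 0.01537 / 0.01484 = 1.0357
β_Harlan = 0.01807 / 0.01484 = 1.2177
β_P = Σ w_i β_i = 0.29×0.4623 + 0.23×2.2291 + 0.19×1.0357 + 0.29×1.2177 = 1.1967
E(R_P) = R_f + β_P × MRP = 5.35% + 1.1967 × 4.22% = 10.40%

10.40%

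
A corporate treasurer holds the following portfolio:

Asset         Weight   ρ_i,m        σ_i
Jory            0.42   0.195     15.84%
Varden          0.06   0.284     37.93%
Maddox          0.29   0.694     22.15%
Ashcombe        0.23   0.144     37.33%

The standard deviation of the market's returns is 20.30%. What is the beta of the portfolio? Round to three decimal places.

0.376

β_Jory = 0.195 × 15.84% / 20.30% = 0.1522
β_Varden = 0.284 × 37.93% / 20.30% = 0.5306
β_Maddox = 0.694 × 22.15% / 20.30% = 0.7572
β_Ashcombe = 0.144 × 37.33% / 20.30% = 0.2648
β_P = Σ w_i β_i = 0.42×0.1522 + 0.06×0.5306 + 0.29×0.7572 + 0.23×0.2648 = 0.3763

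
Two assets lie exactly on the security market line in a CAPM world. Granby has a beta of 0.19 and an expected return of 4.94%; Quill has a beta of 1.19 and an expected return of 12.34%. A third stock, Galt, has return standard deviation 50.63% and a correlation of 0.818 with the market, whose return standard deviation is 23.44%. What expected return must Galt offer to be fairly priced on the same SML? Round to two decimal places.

MRP = (12.34% − 4.94%) / (1.19 − 0.19) = 7.4000%
R_f = 4.94% − 0.19 × 7.4000% = 3.5340%
β_Galt = ρ·σ_i/σ_m = 0.818 × 50.63 / 23.44 = 1.7669
E(R_Galt) = R_f + β × MRP = 3.5340% + 1.7669 × 7.4000% = 16.61%

16.61%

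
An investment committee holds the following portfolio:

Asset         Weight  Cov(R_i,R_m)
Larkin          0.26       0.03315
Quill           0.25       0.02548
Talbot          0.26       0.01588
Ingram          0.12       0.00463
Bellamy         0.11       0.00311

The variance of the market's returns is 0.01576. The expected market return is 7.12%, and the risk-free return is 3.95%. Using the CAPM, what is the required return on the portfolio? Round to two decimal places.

β_Larkin = 0.03315 / 0.01576 = 2.1034
β_Quill = 0.02548 / 0.01576 = 1.6168
β_Talbot = 0.01588 / 0.01576 = 1.0076
β_Ingram = 0.00463 / 0.01576 = 0.2938
β_Bellamy = 0.00311 / 0.01576 = 0.1973
β_P = Σ w_i β_i = 0.26×2.1034 + 0.25×1.6168 + 0.26×1.0076 + 0.12×0.2938 + 0.11×0.1973 = 1.2700
MRP = 7.12% − 3.95% = 3.17%
E(R_P) = R_f + β_P × MRP = 3.95% + 1.2700 × 3.17% = 7.98%

7.98%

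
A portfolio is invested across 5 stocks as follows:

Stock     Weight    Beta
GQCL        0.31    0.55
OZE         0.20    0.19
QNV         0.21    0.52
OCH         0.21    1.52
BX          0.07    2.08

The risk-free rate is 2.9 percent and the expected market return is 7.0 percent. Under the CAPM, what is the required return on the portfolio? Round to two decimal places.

6.11%

β_P = Σ w_i β_i = 0.31×0.55 + 0.20×0.19 + 0.21×0.52 + 0.21×1.52 + 0.07×2.08 = 0.7825
MRP = 7.0% − 2.9% = 4.10%
E(R_P) = R_f + β_P × MRP = 2.9% + 0.7825 × 4.1% = 6.11%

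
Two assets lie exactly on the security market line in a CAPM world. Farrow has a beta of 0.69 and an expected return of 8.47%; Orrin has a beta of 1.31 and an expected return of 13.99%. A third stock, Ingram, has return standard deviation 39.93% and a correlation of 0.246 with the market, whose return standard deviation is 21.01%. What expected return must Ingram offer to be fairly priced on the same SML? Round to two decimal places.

MRP = (13.99% − 8.47%) / (1.31 − 0.69) = 8.9032%
R_f = 8.47% − 0.69 × 8.9032% = 2.3268%
β_Ingram = ρ·σ_i/σ_m = 0.246 × 39.93 / 21.01 = 0.4675
E(R_Ingram) = R_f + β × MRP = 2.3268% + 0.4675 × 8.9032% = 6.49%

6.49%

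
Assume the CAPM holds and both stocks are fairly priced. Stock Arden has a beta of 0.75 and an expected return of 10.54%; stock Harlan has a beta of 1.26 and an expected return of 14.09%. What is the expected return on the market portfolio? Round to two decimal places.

12.28%

Both satisfy E(R) = R_f + β·MRP, so the slope of the SML is
MRP = (14.09% − 10.54%) / (1.26 − 0.75) = 3.55% / 0.51 = 6.9608%
R_f = E(R_Arden) − β_Arden·MRP = 10.54% − 0.75 × 6.9608% = 5.3194%
E(R_m) = R_f + MRP = 5.3194% + 6.9608% = 12.28%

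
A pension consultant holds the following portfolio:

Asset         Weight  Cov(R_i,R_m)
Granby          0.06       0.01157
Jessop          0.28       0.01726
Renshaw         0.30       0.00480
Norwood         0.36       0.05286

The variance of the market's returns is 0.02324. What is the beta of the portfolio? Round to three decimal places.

β_Granby = 0.01157 / 0.02324 = 0.4978
β_Jessop = 0.01726 / 0.02324 = 0.7427
β_Renshaw = 0.00480 / 0.02324 = 0.2065
β_Norwood = 0.05286 / 0.02324 = 2.2745
β_P = Σ w_i β_i = 0.06×0.4978 + 0.28×0.7427 + 0.30×0.2065 + 0.36×2.2745 = 1.1186

1.119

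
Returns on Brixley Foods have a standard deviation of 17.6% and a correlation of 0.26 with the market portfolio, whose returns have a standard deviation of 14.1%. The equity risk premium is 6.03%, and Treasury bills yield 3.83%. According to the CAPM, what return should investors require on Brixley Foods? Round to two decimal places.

β = ρ × σ_i / σ_m = 0.26 × 17.6% / 14.1% = 0.3245
E(R) = 3.83% + 0.3245 × 6.03% = 5.79%

5.79%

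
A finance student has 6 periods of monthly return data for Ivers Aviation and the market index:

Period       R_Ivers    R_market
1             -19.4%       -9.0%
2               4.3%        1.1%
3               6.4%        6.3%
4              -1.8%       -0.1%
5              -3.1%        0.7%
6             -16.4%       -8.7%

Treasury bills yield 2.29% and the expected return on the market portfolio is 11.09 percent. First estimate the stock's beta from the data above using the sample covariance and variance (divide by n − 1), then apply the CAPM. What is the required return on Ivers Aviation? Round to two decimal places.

17.33%

Mean R_i = (-19.4 + 4.3 + 6.4 − 1.8 − 3.1 − 16.4) / 6 = -5.0000%
Mean R_m = (-9.0 + 1.1 + 6.3 − 0.1 + 0.7 − 8.7) / 6 = -1.6167%
Σ(R_i − R̄_i)(R_m − R̄_m) = 311.8400  ⇒  Cov = 311.8400 / 5 = 62.3680
Σ(R_m − R̄_m)² = 182.4083  ⇒  Var(R_m) = 182.4083 / 5 = 36.4817
β = Cov / Var(R_m) = 62.3680 / 36.4817 = 1.7096
MRP = 11.09% − 2.29% = 8.80%
E(R) = R_f + β × MRP = 2.29% + 1.7096 × 8.80% = 17.33%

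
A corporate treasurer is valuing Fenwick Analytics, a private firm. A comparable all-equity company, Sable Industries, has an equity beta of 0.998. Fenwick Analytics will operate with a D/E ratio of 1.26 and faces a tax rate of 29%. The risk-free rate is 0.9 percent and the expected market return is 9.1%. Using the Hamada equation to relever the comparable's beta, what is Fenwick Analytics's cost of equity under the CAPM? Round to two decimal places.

β_L = β_U × [1 + (1 − t)(D/E)] = 0.998 × [1 + (1 − 0.29) × 1.26]
    = 0.998 × [1 + 0.71 × 1.26] = 0.998 × 1.8946 = 1.8908
MRP = 9.1% − 0.9% = 8.20%
E(R) = R_f + β_L × MRP = 0.9% + 1.8908 × 8.2% = 16.40%

16.40%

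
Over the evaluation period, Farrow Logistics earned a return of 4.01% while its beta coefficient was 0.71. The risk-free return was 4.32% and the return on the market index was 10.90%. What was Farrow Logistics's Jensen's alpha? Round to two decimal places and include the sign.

-4.98%

Market excess return = 10.90% − 4.32% = 6.58%
CAPM benchmark = R_f + β(R_m − R_f) = 4.32% + 0.71 × 6.58% = 8.9918%
α = actual − benchmark = 4.01% − 8.9918% = -4.98%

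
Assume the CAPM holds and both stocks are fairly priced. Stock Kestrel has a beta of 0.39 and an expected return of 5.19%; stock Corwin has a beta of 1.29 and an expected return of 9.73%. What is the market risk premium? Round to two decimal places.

5.04%

Both satisfy E(R) = R_f + β·MRP, so the slope of the SML is
MRP = (9.73% − 5.19%) / (1.29 − 0.39) = 4.54% / 0.90 = 5.0444%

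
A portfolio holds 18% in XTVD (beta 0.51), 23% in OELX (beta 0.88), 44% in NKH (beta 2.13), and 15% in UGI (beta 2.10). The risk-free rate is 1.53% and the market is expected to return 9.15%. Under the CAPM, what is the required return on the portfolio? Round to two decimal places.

13.31%

β_P = Σ w_i β_i = 0.18×0.51 + 0.23×0.88 + 0.44×2.13 + 0.15×2.10 = 1.5464
MRP = 9.15% − 1.53% = 7.62%
E(R_P) = R_f + β_P × MRP = 1.53% + 1.5464 × 7.62% = 13.31%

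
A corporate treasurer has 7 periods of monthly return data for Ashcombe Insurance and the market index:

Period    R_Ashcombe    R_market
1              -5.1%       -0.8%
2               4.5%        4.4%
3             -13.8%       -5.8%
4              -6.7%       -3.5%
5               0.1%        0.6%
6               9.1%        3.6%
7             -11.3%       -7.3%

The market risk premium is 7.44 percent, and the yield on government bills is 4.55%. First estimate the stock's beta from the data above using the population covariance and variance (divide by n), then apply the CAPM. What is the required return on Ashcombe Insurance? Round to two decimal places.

Mean R_i = (-5.1 + 4.5 − 13.8 − 6.7 + 0.1 + 9.1 − 11.3) / 7 = -3.3143%
Mean R_m = (-0.8 + 4.4 − 5.8 − 3.5 + 0.6 + 3.6 − 7.3) / 7 = -1.2571%
Σ(R_i − R̄_i)(R_m − R̄_m) = 213.5143  ⇒  Cov = 213.5143 / 7 = 30.5020
Σ(R_m − R̄_m)² = 121.4371  ⇒  Var(R_m) = 121.4371 / 7 = 17.3482
β = Cov / Var(R_m) = 30.5020 / 17.3482 = 1.7582
E(R) = R_f + β × MRP = 4.55% + 1.7582 × 7.44% = 17.63%

17.63%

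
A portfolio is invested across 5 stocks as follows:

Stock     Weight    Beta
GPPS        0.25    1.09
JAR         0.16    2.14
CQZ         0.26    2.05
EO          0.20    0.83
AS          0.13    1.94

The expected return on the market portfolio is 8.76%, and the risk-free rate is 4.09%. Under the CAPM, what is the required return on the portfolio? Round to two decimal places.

11.40%

β_P = Σ w_i β_i = 0.25×1.09 + 0.16×2.14 + 0.26×2.05 + 0.20×0.83 + 0.13×1.94 = 1.5661
MRP = 8.76% − 4.09% = 4.67%
E(R_P) = R_f + β_P × MRP = 4.09% + 1.5661 × 4.67% = 11.40%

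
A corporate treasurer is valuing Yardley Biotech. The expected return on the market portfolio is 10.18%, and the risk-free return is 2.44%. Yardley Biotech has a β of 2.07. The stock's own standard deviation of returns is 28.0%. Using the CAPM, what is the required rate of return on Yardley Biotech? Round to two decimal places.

18.46%

Market risk premium = E(R_m) − R_f = 10.18% − 2.44% = 7.74%
E(R) = R_f + β × MRP = 2.44% + 2.07 × 7.74% = 18.46%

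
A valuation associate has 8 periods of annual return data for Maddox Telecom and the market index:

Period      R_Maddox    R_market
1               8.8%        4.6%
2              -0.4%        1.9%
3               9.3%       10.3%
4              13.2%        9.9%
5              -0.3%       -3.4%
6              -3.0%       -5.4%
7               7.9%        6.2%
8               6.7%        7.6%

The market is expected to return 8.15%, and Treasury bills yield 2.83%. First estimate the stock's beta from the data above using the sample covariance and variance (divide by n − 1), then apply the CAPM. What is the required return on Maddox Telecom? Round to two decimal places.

Mean R_i = (8.8 − 0.4 + 9.3 + 13.2 − 0.3 − 3.0 + 7.9 + 6.7) / 8 = 5.2750%
Mean R_m = (4.6 + 1.9 + 10.3 + 9.9 − 3.4 − 5.4 + 6.2 + 7.6) / 8 = 3.9625%
Σ(R_i − R̄_i)(R_m − R̄_m) = 216.0925  ⇒  Cov = 216.0925 / 7 = 30.8704
Σ(R_m − R̄_m)² = 240.1788  ⇒  Var(R_m) = 240.1788 / 7 = 34.3113
β = Cov / Var(R_m) = 30.8704 / 34.3113 = 0.8997
MRP = 8.15% − 2.83% = 5.32%
E(R) = R_f + β × MRP = 2.83% + 0.8997 × 5.32% = 7.62%

7.62%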